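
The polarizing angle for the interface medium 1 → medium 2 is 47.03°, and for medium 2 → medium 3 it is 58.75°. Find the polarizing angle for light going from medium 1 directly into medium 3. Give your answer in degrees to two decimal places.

θ_B ≈ 60.52°

Each Brewster angle gives a ratio: n₂/n₁ = tan 47.03° = 1.0735, n₃/n₂ = tan 58.75° = 1.6479.
So n₃/n₁ = (n₂/n₁)(n₃/n₂) = 1.0735 × 1.6479 = 1.7691.
θ_B(1→3) = arctan(1.7691) = 60.52°.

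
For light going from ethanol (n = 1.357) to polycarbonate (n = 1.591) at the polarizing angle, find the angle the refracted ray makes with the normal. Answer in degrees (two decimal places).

θ_B = arctan(n₂/n₁) = arctan(1.591/1.357) = 49.54°.
Since θ_B + θ_t = 90° at Brewster incidence, θ_t = 90° − 49.54° = 40.46°.

θ_t ≈ 40.46°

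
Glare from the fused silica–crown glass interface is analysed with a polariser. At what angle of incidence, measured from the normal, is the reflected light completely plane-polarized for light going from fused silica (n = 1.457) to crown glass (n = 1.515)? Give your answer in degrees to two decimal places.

θ_B ≈ 46.12°

Brewster's condition: tan θ_B = n₂/n₁ = 1.515/1.457 = 1.0398.
So θ_B = arctan 1.0398 = 46.12°.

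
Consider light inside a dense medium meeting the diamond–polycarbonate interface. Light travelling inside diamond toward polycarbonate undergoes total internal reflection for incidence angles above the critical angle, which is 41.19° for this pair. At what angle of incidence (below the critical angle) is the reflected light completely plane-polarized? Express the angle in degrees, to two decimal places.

θ_B ≈ 33.37°

At the critical angle sin θ_c = n₂/n₁, giving n₂/n₁ = sin 41.19° = 0.6586.
Then tan θ_B = n₂/n₁ = 0.6586, so θ_B = arctan 0.6586 = 33.37°.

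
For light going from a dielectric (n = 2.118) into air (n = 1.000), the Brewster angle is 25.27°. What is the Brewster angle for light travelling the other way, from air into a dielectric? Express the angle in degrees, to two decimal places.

The two Brewster angles are complementary: θ_B' = 90° − θ_B = 90° − 25.27° = 64.73°.

θ_B' ≈ 64.73°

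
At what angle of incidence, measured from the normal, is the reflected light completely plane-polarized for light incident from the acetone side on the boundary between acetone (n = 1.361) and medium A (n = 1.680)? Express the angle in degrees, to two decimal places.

tan θ_B = n₂/n₁ = 1.680/1.361 = 1.2344.
θ_B = arctan(1.2344) = 50.99°.

θ_B ≈ 50.99°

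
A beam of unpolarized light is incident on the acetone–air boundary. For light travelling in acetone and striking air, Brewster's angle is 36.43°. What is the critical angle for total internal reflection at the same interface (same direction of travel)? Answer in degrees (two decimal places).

θ_c ≈ 47.57°

tan θ_B = n₂/n₁ = tan 36.43° = 0.7381.
Total internal reflection: sin θ_c = n₂/n₁ = 0.7381.
θ_c = arcsin(0.7381) = 47.57°.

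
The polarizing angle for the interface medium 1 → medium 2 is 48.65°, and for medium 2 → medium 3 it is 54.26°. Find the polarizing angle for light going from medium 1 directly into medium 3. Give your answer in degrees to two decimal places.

θ_B ≈ 57.65°

tan θ_B(1→2) = n₂/n₁ = tan 48.65° = 1.1363.
tan θ_B(2→3) = n₃/n₂ = tan 54.26° = 1.3896.
n₃/n₁ = 1.5790. Then tan θ_B(1→3) = n₃/n₁, so θ_B(1→3) = arctan(1.5790) = 57.65°.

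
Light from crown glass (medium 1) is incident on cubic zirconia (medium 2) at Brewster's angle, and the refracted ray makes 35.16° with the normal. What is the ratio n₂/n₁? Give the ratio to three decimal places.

At Brewster incidence θ_B = 90° − θ_t = 90° − 35.16° = 54.84°.
Then n₂/n₁ = tan θ_B = tan 54.84° = 1.420.

n₂/n₁ ≈ 1.420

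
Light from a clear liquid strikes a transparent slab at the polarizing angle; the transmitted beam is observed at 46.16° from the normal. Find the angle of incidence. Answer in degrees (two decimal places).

Since the reflected and refracted rays are at right angles at the polarizing angle, θ_B + θ_t = 90°.
θ_B = 90° − 46.16° = 43.84°.

θ_B ≈ 43.84°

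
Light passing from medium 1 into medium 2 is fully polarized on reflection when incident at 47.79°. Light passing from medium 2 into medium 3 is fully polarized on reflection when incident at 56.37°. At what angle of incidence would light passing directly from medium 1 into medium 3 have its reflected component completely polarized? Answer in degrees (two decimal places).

θ_B ≈ 58.90°

Each Brewster angle gives a ratio: n₂/n₁ = tan 47.79° = 1.1025, n₃/n₂ = tan 56.37° = 1.5034.
Multiplying, n₃/n₁ = 1.1025 × 1.5034 = 1.6575, and θ_B(1→3) = arctan 1.6575 = 58.90°.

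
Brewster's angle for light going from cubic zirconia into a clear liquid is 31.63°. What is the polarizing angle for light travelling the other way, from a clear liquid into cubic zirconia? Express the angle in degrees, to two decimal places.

The two Brewster angles are complementary: θ_B' = 90° − θ_B = 90° − 31.63° = 58.37°.

θ_B' ≈ 58.37°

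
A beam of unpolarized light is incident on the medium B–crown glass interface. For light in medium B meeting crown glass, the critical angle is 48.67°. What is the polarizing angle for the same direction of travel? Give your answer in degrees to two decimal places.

θ_B ≈ 36.90°

At the critical angle sin θ_c = n₂/n₁, giving n₂/n₁ = sin 48.67° = 0.7509.
Then tan θ_B = n₂/n₁ = 0.7509, so θ_B = arctan 0.7509 = 36.90°.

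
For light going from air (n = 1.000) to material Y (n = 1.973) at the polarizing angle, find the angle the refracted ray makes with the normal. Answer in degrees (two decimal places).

θ_t ≈ 26.88°

θ_B = arctan(n₂/n₁) = arctan(1.973/1.000) = 63.12°.
At Brewster's angle the reflected and refracted rays are perpendicular, so θ_t = 90° − θ_B = 90° − 63.12° = 26.88°.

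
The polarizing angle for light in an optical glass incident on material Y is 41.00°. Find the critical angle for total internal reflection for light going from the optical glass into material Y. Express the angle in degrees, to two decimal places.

tan θ_B = n₂/n₁ = tan 41.00° = 0.8693.
Total internal reflection: sin θ_c = n₂/n₁ = 0.8693.
θ_c = arcsin(0.8693) = 60.38°.

θ_c ≈ 60.38°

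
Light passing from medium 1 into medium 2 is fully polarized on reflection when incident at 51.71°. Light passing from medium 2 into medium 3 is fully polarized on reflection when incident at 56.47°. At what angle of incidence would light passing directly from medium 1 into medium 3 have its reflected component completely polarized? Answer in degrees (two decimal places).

Each Brewster angle gives a ratio: n₂/n₁ = tan 51.71° = 1.2667, n₃/n₂ = tan 56.47° = 1.5091.
Multiplying, n₃/n₁ = 1.2667 × 1.5091 = 1.9116, and θ_B(1→3) = arctan 1.9116 = 62.38°.

θ_B ≈ 62.38°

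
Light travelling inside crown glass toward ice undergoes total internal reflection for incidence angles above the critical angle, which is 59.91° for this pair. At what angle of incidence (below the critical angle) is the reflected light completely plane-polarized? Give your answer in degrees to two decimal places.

θ_B ≈ 40.87°

n₂/n₁ = sin θ_c = sin 59.91° = 0.8652.
tan θ_B equals the same ratio, so θ_B = arctan(0.8652) = 40.87°.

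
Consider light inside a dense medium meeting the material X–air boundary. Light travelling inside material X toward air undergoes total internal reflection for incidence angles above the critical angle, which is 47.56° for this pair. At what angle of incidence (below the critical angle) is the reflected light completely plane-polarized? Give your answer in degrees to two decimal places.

At the critical angle sin θ_c = n₂/n₁, giving n₂/n₁ = sin 47.56° = 0.7380.
Then tan θ_B = n₂/n₁ = 0.7380, so θ_B = arctan 0.7380 = 36.43°.

θ_B ≈ 36.43°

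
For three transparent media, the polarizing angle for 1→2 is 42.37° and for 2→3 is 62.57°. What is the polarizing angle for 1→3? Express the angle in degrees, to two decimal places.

θ_B ≈ 60.36°

n₂/n₁ = tan 42.37° = 0.9122 and n₃/n₂ = tan 62.57° = 1.9267.
So n₃/n₁ = (n₂/n₁)(n₃/n₂) = 0.9122 × 1.9267 = 1.7575.
θ_B(1→3) = arctan(1.7575) = 60.36°.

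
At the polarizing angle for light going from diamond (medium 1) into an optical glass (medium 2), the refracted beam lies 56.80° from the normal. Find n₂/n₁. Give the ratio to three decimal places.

n₂/n₁ ≈ 0.654

θ_B + θ_t = 90°, so θ_B = 90° − 56.80° = 33.20°.
tan θ_B = n₂/n₁, so n₂/n₁ = tan 33.20° = 0.654.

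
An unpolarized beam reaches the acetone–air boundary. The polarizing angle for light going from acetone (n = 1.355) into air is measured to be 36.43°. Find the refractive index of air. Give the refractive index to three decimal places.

Full polarization of the reflected beam means tan θ_B = n₂/n₁, where n₁ is the incident medium (acetone).
n₂ = n₁ tan θ_B = 1.355 × tan 36.43° = 1.000.

n ≈ 1.000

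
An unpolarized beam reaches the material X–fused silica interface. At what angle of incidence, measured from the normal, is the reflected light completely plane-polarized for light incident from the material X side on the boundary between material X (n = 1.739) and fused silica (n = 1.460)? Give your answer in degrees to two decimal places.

Brewster's condition: tan θ_B = n₂/n₁ = 1.460/1.739 = 0.8396.
So θ_B = arctan 0.8396 = 40.02°.

θ_B ≈ 40.02°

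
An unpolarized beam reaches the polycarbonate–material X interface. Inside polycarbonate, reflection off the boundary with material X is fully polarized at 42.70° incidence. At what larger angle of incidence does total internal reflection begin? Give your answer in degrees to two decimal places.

n₂/n₁ = tan 42.70° = 0.9228; the critical angle satisfies sin θ_c = n₂/n₁.
θ_c = arcsin(0.9228) = 67.33°.

θ_c ≈ 67.33°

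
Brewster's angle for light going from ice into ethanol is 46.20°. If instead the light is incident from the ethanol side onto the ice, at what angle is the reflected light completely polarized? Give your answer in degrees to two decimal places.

The two Brewster angles are complementary: θ_B' = 90° − θ_B = 90° − 46.20° = 43.80°.

θ_B' ≈ 43.80°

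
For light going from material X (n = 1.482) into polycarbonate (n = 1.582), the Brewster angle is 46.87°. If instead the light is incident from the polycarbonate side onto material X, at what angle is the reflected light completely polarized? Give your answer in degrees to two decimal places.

tan θ_B' = n₁/n₂ = 1/tan θ_B, so θ_B' = 90° − θ_B.
θ_B' = 90° − 46.87° = 43.13°.

θ_B' ≈ 43.13°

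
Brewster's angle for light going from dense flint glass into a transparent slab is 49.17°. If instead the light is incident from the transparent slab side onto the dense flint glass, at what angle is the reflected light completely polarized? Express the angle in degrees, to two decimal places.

θ_B' ≈ 40.83°

Reversing the direction swaps n₁ and n₂, so tan θ_B' = 1/tan θ_B and θ_B' = 90° − θ_B.
Hence θ_B' = 90° − 49.17° = 40.83°.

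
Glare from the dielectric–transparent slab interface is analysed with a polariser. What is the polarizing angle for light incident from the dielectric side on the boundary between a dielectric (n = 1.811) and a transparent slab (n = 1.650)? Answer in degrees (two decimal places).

θ_B ≈ 42.34°

Here n₂/n₁ = 1.650/1.811 = 0.9111, and Brewster's law gives tan θ_B = n₂/n₁.
θ_B = arctan(0.9111) = 42.34°.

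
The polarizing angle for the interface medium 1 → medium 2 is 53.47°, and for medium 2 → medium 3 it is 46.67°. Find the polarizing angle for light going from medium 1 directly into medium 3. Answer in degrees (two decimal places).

θ_B ≈ 55.05°

tan θ_B(1→2) = n₂/n₁ = tan 53.47° = 1.3499.
tan θ_B(2→3) = n₃/n₂ = tan 46.67° = 1.0601.
Multiplying, n₃/n₁ = 1.3499 × 1.0601 = 1.4310, and θ_B(1→3) = arctan 1.4310 = 55.05°.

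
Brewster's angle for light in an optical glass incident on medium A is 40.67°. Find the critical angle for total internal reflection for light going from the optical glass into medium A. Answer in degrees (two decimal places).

tan θ_B = n₂/n₁ = tan 40.67° = 0.8592.
Total internal reflection: sin θ_c = n₂/n₁ = 0.8592.
θ_c = arcsin(0.8592) = 59.23°.

θ_c ≈ 59.23°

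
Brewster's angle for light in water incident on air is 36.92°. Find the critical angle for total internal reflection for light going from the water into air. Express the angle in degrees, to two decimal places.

n₂/n₁ = tan 36.92° = 0.7514; the critical angle satisfies sin θ_c = n₂/n₁.
θ_c = arcsin(0.7514) = 48.71°.

θ_c ≈ 48.71°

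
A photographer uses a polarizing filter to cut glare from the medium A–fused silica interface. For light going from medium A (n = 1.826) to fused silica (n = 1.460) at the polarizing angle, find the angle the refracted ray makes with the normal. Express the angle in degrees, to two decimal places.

First find Brewster's angle: tan θ_B = 1.460/1.826 = 0.7996, giving θ_B = 38.64°.
Since θ_B + θ_t = 90° at Brewster incidence, θ_t = 90° − 38.64° = 51.36°.

θ_t ≈ 51.36°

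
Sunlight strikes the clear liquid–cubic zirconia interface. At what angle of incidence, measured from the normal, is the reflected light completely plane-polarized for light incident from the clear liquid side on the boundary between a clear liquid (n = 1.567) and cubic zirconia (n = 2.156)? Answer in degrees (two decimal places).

θ_B ≈ 53.99°

Brewster's condition: tan θ_B = n₂/n₁ = 2.156/1.567 = 1.3759.
θ_B = arctan(1.3759) = 53.99°.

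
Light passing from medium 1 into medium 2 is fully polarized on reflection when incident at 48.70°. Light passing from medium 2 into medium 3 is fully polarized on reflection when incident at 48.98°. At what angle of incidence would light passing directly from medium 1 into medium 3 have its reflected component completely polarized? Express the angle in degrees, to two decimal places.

tan θ_B(1→2) = n₂/n₁ = tan 48.70° = 1.1383.
tan θ_B(2→3) = n₃/n₂ = tan 48.98° = 1.1496.
So n₃/n₁ = (n₂/n₁)(n₃/n₂) = 1.1383 × 1.1496 = 1.3085.
θ_B(1→3) = arctan(1.3085) = 52.61°.

θ_B ≈ 52.61°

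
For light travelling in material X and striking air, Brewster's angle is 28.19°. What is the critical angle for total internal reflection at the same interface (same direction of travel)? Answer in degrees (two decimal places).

θ_c ≈ 32.41°

tan θ_B = n₂/n₁ = tan 28.19° = 0.5360.
Total internal reflection: sin θ_c = n₂/n₁ = 0.5360.
θ_c = arcsin(0.5360) = 32.41°.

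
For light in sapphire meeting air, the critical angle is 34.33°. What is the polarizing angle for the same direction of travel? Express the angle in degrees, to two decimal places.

θ_B ≈ 29.42°

sin θ_c = n₂/n₁, so n₂/n₁ = sin 34.33° = 0.5640.
Brewster: tan θ_B = n₂/n₁ = 0.5640.
θ_B = arctan(0.5640) = 29.42°.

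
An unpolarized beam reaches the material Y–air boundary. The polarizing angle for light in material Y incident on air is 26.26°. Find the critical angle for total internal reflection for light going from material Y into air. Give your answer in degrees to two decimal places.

θ_c ≈ 29.56°

n₂/n₁ = tan 26.26° = 0.4934; the critical angle satisfies sin θ_c = n₂/n₁.
θ_c = arcsin(0.4934) = 29.56°.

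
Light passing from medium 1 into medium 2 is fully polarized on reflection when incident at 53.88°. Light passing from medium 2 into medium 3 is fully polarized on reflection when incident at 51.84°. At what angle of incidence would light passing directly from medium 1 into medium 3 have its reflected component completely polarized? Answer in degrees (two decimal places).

tan θ_B(1→2) = n₂/n₁ = tan 53.88° = 1.3703.
tan θ_B(2→3) = n₃/n₂ = tan 51.84° = 1.2726.
So n₃/n₁ = (n₂/n₁)(n₃/n₂) = 1.3703 × 1.2726 = 1.7439.
θ_B(1→3) = arctan(1.7439) = 60.17°.

θ_B ≈ 60.17°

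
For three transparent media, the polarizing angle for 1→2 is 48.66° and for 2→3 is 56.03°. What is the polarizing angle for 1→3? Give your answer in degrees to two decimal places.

Each Brewster angle gives a ratio: n₂/n₁ = tan 48.66° = 1.1367, n₃/n₂ = tan 56.03° = 1.4842.
So n₃/n₁ = (n₂/n₁)(n₃/n₂) = 1.1367 × 1.4842 = 1.6871.
θ_B(1→3) = arctan(1.6871) = 59.34°.

θ_B ≈ 59.34°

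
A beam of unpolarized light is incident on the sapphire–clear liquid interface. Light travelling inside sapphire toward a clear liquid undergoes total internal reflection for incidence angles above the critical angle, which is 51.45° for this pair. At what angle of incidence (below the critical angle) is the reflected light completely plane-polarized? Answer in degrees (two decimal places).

θ_B ≈ 38.03°

n₂/n₁ = sin θ_c = sin 51.45° = 0.7821.
tan θ_B equals the same ratio, so θ_B = arctan(0.7821) = 38.03°.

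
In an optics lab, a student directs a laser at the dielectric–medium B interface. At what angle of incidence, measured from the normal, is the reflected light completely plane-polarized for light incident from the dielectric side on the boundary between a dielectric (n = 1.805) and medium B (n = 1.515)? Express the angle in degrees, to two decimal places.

Brewster's condition: tan θ_B = n₂/n₁ = 1.515/1.805 = 0.8393.
So θ_B = arctan 0.8393 = 40.01°.

θ_B ≈ 40.01°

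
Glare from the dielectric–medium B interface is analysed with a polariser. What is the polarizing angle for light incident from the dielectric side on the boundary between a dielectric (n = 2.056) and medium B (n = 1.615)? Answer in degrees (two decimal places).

θ_B ≈ 38.15°

Here n₂/n₁ = 1.615/2.056 = 0.7855, and Brewster's law gives tan θ_B = n₂/n₁. Taking the arctangent, θ_B = 38.15°.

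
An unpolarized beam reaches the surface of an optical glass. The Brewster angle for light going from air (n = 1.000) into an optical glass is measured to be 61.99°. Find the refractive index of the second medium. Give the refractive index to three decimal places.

n ≈ 1.880

At the Brewster angle, tan θ_B = n₂/n₁ with n₁ on the incident side (air) and n₂ on the transmitted side (an optical glass).
n₂ = n₁ tan θ_B = 1.000 × tan 61.99° = 1.880.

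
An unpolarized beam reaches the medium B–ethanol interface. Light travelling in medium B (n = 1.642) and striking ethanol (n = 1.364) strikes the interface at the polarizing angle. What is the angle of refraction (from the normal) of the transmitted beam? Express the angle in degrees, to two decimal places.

θ_B = arctan(n₂/n₁) = arctan(1.364/1.642) = 39.72°.
Since θ_B + θ_t = 90° at Brewster incidence, θ_t = 90° − 39.72° = 50.28°.

θ_t ≈ 50.28°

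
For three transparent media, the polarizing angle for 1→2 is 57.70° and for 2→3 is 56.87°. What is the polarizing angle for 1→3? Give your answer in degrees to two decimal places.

n₂/n₁ = tan 57.70° = 1.5818 and n₃/n₂ = tan 56.87° = 1.5322.
n₃/n₁ = 2.4238. Then tan θ_B(1→3) = n₃/n₁, so θ_B(1→3) = arctan(2.4238) = 67.58°.

θ_B ≈ 67.58°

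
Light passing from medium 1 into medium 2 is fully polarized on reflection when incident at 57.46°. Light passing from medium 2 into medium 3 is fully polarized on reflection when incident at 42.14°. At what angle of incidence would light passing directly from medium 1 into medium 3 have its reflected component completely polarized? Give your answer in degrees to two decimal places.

Each Brewster angle gives a ratio: n₂/n₁ = tan 57.46° = 1.5673, n₃/n₂ = tan 42.14° = 0.9048.
n₃/n₁ = 1.4181. Then tan θ_B(1→3) = n₃/n₁, so θ_B(1→3) = arctan(1.4181) = 54.81°.

θ_B ≈ 54.81°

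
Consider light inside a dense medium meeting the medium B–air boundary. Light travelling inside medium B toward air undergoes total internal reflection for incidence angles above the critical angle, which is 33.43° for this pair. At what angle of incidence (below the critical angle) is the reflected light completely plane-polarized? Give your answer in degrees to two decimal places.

n₂/n₁ = sin θ_c = sin 33.43° = 0.5509.
tan θ_B equals the same ratio, so θ_B = arctan(0.5509) = 28.85°.

θ_B ≈ 28.85°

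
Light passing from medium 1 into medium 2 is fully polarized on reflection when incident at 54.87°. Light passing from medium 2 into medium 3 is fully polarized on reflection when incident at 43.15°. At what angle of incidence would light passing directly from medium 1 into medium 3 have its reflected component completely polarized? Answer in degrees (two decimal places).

θ_B ≈ 53.11°

n₂/n₁ = tan 54.87° = 1.4213 and n₃/n₂ = tan 43.15° = 0.9374.
n₃/n₁ = 1.3323. Then tan θ_B(1→3) = n₃/n₁, so θ_B(1→3) = arctan(1.3323) = 53.11°.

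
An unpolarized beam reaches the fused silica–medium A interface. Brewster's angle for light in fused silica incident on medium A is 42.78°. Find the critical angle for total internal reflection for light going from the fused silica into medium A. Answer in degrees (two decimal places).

θ_c ≈ 67.72°

n₂/n₁ = tan 42.78° = 0.9254; the critical angle satisfies sin θ_c = n₂/n₁.
θ_c = arcsin(0.9254) = 67.72°.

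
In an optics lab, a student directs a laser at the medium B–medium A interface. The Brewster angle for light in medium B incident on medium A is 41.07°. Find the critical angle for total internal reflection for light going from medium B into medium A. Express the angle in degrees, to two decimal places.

θ_c ≈ 60.63°

n₂/n₁ = tan 41.07° = 0.8714; the critical angle satisfies sin θ_c = n₂/n₁.
θ_c = arcsin(0.8714) = 60.63°.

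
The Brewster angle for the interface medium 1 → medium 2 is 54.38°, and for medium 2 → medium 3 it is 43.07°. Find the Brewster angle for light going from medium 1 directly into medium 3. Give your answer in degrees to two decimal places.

θ_B ≈ 52.53°

n₂/n₁ = tan 54.38° = 1.3958 and n₃/n₂ = tan 43.07° = 0.9348.
So n₃/n₁ = (n₂/n₁)(n₃/n₂) = 1.3958 × 0.9348 = 1.3048.
θ_B(1→3) = arctan(1.3048) = 52.53°.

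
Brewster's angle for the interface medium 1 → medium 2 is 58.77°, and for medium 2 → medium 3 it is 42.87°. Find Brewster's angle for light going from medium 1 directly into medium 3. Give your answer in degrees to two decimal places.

Each Brewster angle gives a ratio: n₂/n₁ = tan 58.77° = 1.6492, n₃/n₂ = tan 42.87° = 0.9283.
Multiplying, n₃/n₁ = 1.6492 × 0.9283 = 1.5310, and θ_B(1→3) = arctan 1.5310 = 56.85°.

θ_B ≈ 56.85°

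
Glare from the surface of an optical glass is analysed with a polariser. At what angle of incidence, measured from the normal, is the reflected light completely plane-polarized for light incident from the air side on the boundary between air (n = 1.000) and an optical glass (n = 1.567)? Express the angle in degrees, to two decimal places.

θ_B ≈ 57.46°

Here n₂/n₁ = 1.567/1.000 = 1.5670, and Brewster's law gives tan θ_B = n₂/n₁.
θ_B = arctan(1.5670) = 57.46°.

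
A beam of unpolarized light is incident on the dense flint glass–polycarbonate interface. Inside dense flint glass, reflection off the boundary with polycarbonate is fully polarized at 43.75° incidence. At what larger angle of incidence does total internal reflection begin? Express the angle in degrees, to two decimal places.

n₂/n₁ = tan 43.75° = 0.9573; the critical angle satisfies sin θ_c = n₂/n₁.
θ_c = arcsin(0.9573) = 73.19°.

θ_c ≈ 73.19°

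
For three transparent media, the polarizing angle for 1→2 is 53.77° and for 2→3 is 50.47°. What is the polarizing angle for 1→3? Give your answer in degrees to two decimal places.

n₂/n₁ = tan 53.77° = 1.3648 and n₃/n₂ = tan 50.47° = 1.2118.
So n₃/n₁ = (n₂/n₁)(n₃/n₂) = 1.3648 × 1.2118 = 1.6539.
θ_B(1→3) = arctan(1.6539) = 58.84°.

θ_B ≈ 58.84°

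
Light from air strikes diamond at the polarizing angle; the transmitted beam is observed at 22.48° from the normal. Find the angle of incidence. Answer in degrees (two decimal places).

θ_B ≈ 67.52°

Since the reflected and refracted rays are at right angles at the polarizing angle, θ_B + θ_t = 90°.
So θ_B = 90° − θ_t = 90° − 22.48° = 67.52°.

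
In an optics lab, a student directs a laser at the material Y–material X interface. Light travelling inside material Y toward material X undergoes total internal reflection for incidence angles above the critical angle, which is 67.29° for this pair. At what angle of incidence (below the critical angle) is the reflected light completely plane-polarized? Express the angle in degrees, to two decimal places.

θ_B ≈ 42.69°

sin θ_c = n₂/n₁, so n₂/n₁ = sin 67.29° = 0.9225.
Brewster: tan θ_B = n₂/n₁ = 0.9225.
θ_B = arctan(0.9225) = 42.69°.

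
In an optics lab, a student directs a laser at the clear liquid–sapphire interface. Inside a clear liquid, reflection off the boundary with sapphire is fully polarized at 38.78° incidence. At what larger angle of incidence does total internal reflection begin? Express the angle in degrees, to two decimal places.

θ_c ≈ 53.46°

From Brewster, n₂/n₁ = tan θ_B = tan 38.78° = 0.8034.
Then sin θ_c = n₂/n₁ = 0.8034, so θ_c = arcsin 0.8034 = 53.46°.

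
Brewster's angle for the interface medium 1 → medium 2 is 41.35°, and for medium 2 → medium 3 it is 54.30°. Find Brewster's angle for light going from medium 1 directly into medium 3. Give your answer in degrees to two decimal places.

tan θ_B(1→2) = n₂/n₁ = tan 41.35° = 0.8801.
tan θ_B(2→3) = n₃/n₂ = tan 54.30° = 1.3916.
So n₃/n₁ = (n₂/n₁)(n₃/n₂) = 0.8801 × 1.3916 = 1.2247.
θ_B(1→3) = arctan(1.2247) = 50.77°.

θ_B ≈ 50.77°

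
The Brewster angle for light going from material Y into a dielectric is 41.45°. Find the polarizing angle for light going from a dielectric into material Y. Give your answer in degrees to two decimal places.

θ_B' ≈ 48.55°

Reversing the direction swaps n₁ and n₂, so tan θ_B' = 1/tan θ_B and θ_B' = 90° − θ_B.
Hence θ_B' = 90° − 41.45° = 48.55°.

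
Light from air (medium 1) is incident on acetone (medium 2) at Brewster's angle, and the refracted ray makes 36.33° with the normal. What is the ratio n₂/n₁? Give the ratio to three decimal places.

θ_B + θ_t = 90°, so θ_B = 90° − 36.33° = 53.67°.
tan θ_B = n₂/n₁, so n₂/n₁ = tan 53.67° = 1.360.

n₂/n₁ ≈ 1.360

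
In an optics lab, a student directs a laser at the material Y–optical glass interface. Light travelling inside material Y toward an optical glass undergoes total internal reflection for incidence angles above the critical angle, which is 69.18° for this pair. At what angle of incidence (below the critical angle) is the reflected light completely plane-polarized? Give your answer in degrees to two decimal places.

sin θ_c = n₂/n₁, so n₂/n₁ = sin 69.18° = 0.9347.
Brewster: tan θ_B = n₂/n₁ = 0.9347.
θ_B = arctan(0.9347) = 43.07°.

θ_B ≈ 43.07°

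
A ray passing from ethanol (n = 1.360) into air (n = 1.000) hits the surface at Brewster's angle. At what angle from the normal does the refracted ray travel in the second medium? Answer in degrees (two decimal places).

θ_t ≈ 53.67°

θ_B = arctan(n₂/n₁) = arctan(1.000/1.360) = 36.33°.
Since θ_B + θ_t = 90° at Brewster incidence, θ_t = 90° − 36.33° = 53.67°.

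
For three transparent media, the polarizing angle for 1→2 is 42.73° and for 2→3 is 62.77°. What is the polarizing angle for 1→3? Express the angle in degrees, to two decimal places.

θ_B ≈ 60.88°

n₂/n₁ = tan 42.73° = 0.9237 and n₃/n₂ = tan 62.77° = 1.9433.
n₃/n₁ = 1.7951. Then tan θ_B(1→3) = n₃/n₁, so θ_B(1→3) = arctan(1.7951) = 60.88°.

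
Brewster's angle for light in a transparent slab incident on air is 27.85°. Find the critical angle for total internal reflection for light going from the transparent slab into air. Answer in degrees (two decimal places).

n₂/n₁ = tan 27.85° = 0.5284; the critical angle satisfies sin θ_c = n₂/n₁.
θ_c = arcsin(0.5284) = 31.89°.

θ_c ≈ 31.89°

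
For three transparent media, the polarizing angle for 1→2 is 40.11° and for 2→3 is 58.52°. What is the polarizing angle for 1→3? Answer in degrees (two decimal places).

tan θ_B(1→2) = n₂/n₁ = tan 40.11° = 0.8424.
tan θ_B(2→3) = n₃/n₂ = tan 58.52° = 1.6331.
n₃/n₁ = 1.3757. Then tan θ_B(1→3) = n₃/n₁, so θ_B(1→3) = arctan(1.3757) = 53.99°.

θ_B ≈ 53.99°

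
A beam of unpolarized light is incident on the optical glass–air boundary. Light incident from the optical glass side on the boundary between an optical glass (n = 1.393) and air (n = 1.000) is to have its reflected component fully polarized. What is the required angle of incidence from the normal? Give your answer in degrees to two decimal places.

Here n₂/n₁ = 1.000/1.393 = 0.7179, and Brewster's law gives tan θ_B = n₂/n₁. Taking the arctangent, θ_B = 35.67°.

θ_B ≈ 35.67°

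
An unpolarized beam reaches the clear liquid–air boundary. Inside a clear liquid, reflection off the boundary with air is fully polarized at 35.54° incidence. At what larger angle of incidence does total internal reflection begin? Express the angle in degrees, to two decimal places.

From Brewster, n₂/n₁ = tan θ_B = tan 35.54° = 0.7143.
Then sin θ_c = n₂/n₁ = 0.7143, so θ_c = arcsin 0.7143 = 45.59°.

θ_c ≈ 45.59°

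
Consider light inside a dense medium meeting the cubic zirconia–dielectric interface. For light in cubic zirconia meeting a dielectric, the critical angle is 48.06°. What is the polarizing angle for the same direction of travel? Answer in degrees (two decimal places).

n₂/n₁ = sin θ_c = sin 48.06° = 0.7438.
tan θ_B equals the same ratio, so θ_B = arctan(0.7438) = 36.64°.

θ_B ≈ 36.64°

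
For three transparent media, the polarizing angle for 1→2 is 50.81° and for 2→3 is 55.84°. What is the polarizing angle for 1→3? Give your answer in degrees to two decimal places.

θ_B ≈ 61.05°

Each Brewster angle gives a ratio: n₂/n₁ = tan 50.81° = 1.2266, n₃/n₂ = tan 55.84° = 1.4737.
n₃/n₁ = 1.8075. Then tan θ_B(1→3) = n₃/n₁, so θ_B(1→3) = arctan(1.8075) = 61.05°.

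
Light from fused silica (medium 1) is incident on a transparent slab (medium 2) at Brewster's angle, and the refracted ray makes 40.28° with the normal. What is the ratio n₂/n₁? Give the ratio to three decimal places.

n₂/n₁ ≈ 1.180

At Brewster incidence θ_B = 90° − θ_t = 90° − 40.28° = 49.72°.
tan θ_B = n₂/n₁, so n₂/n₁ = tan 49.72° = 1.180.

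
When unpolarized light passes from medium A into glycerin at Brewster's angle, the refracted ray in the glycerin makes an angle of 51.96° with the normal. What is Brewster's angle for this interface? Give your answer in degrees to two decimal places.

θ_B ≈ 38.04°

Brewster's condition makes the reflected and refracted beams perpendicular: θ_B + θ_t = 90°.
So θ_B = 90° − θ_t = 90° − 51.96° = 38.04°.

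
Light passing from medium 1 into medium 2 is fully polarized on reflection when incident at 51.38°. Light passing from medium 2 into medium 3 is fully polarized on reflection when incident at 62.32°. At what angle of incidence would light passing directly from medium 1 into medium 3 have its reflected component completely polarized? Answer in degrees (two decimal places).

θ_B ≈ 67.26°

tan θ_B(1→2) = n₂/n₁ = tan 51.38° = 1.2518.
tan θ_B(2→3) = n₃/n₂ = tan 62.32° = 1.9063.
n₃/n₁ = 2.3863. Then tan θ_B(1→3) = n₃/n₁, so θ_B(1→3) = arctan(2.3863) = 67.26°.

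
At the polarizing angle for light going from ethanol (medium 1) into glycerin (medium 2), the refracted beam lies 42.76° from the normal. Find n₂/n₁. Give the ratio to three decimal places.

n₂/n₁ ≈ 1.081

θ_B + θ_t = 90°, so θ_B = 90° − 42.76° = 47.24°.
tan θ_B = n₂/n₁, so n₂/n₁ = tan 47.24° = 1.081.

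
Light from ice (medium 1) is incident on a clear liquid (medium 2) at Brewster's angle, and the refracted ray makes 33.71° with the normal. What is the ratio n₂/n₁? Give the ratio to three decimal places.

At Brewster incidence θ_B = 90° − θ_t = 90° − 33.71° = 56.29°.
tan θ_B = n₂/n₁, so n₂/n₁ = tan 56.29° = 1.499.

n₂/n₁ ≈ 1.499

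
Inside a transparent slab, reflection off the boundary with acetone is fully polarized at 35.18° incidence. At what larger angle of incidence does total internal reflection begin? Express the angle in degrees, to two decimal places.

From Brewster, n₂/n₁ = tan θ_B = tan 35.18° = 0.7049.
Then sin θ_c = n₂/n₁ = 0.7049, so θ_c = arcsin 0.7049 = 44.82°.

θ_c ≈ 44.82°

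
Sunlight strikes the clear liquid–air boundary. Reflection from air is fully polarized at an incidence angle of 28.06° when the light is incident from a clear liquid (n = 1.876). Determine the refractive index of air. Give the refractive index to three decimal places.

n ≈ 1.000

Brewster's law: tan θ_B = n₂/n₁ (light incident in a clear liquid, refracted into air).
n₂ = n₁ tan θ_B = 1.876 × tan 28.06° = 1.000.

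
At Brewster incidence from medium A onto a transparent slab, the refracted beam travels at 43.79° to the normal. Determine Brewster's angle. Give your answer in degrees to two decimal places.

Brewster's condition makes the reflected and refracted beams perpendicular: θ_B + θ_t = 90°.
θ_B = 90° − 43.79° = 46.21°.

θ_B ≈ 46.21°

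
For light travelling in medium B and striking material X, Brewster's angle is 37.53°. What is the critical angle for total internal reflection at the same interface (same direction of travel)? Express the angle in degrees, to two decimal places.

n₂/n₁ = tan 37.53° = 0.7682; the critical angle satisfies sin θ_c = n₂/n₁.
θ_c = arcsin(0.7682) = 50.19°.

θ_c ≈ 50.19°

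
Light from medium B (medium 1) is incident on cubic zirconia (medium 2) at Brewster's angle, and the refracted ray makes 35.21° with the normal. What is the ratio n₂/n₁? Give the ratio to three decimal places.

n₂/n₁ ≈ 1.417

At Brewster incidence θ_B = 90° − θ_t = 90° − 35.21° = 54.79°.
tan θ_B = n₂/n₁, so n₂/n₁ = tan 54.79° = 1.417.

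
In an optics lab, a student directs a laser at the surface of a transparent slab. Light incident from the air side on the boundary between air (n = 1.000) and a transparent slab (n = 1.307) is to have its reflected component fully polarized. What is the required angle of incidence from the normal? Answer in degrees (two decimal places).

At Brewster's angle the reflected and refracted rays are perpendicular, which with Snell's law gives tan θ_B = n₂/n₁.
Here n₂/n₁ = 1.307/1.000 = 1.3070, and Brewster's law gives tan θ_B = n₂/n₁.
θ_B = arctan(1.3070) = 52.58°.

θ_B ≈ 52.58°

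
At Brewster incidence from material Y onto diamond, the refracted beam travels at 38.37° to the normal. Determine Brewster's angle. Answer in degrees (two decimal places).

θ_B ≈ 51.63°

Since the reflected and refracted rays are at right angles at the polarizing angle, θ_B + θ_t = 90°.
So θ_B = 90° − θ_t = 90° − 38.37° = 51.63°.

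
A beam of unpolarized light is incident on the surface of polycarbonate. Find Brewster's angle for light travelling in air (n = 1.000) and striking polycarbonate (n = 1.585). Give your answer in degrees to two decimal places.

tan θ_B = n₂/n₁ = 1.585/1.000 = 1.5850.
So θ_B = arctan 1.5850 = 57.75°.

θ_B ≈ 57.75°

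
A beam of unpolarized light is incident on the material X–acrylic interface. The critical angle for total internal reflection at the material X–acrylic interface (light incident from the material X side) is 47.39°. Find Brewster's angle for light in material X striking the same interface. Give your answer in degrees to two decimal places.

θ_B ≈ 36.35°

sin θ_c = n₂/n₁, so n₂/n₁ = sin 47.39° = 0.7360.
Brewster: tan θ_B = n₂/n₁ = 0.7360.
θ_B = arctan(0.7360) = 36.35°.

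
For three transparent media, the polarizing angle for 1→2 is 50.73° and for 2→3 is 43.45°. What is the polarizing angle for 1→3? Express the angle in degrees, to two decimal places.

θ_B ≈ 49.20°

tan θ_B(1→2) = n₂/n₁ = tan 50.73° = 1.2231.
tan θ_B(2→3) = n₃/n₂ = tan 43.45° = 0.9473.
So n₃/n₁ = (n₂/n₁)(n₃/n₂) = 1.2231 × 0.9473 = 1.1586.
θ_B(1→3) = arctan(1.1586) = 49.20°.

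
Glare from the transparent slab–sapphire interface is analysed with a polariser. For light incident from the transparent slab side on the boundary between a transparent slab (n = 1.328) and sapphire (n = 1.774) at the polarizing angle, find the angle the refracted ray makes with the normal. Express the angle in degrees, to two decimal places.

θ_t ≈ 36.82°

θ_B = arctan(n₂/n₁) = arctan(1.774/1.328) = 53.18°.
Since θ_B + θ_t = 90° at Brewster incidence, θ_t = 90° − 53.18° = 36.82°.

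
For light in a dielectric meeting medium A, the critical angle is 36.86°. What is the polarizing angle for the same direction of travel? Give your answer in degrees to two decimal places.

sin θ_c = n₂/n₁, so n₂/n₁ = sin 36.86° = 0.5999.
Brewster: tan θ_B = n₂/n₁ = 0.5999.
θ_B = arctan(0.5999) = 30.96°.

θ_B ≈ 30.96°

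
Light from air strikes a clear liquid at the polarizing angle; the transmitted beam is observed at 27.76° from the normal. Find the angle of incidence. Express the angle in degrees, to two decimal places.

Since the reflected and refracted rays are at right angles at the polarizing angle, θ_B + θ_t = 90°.
So θ_B = 90° − θ_t = 90° − 27.76° = 62.24°.

θ_B ≈ 62.24°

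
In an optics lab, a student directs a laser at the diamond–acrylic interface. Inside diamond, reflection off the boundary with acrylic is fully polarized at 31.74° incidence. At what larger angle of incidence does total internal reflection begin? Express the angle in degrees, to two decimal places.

θ_c ≈ 38.21°

n₂/n₁ = tan 31.74° = 0.6186; the critical angle satisfies sin θ_c = n₂/n₁.
θ_c = arcsin(0.6186) = 38.21°.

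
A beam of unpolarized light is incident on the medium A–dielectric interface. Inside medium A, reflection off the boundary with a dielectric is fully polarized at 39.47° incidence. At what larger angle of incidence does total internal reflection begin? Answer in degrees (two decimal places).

θ_c ≈ 55.43°

From Brewster, n₂/n₁ = tan θ_B = tan 39.47° = 0.8235.
Then sin θ_c = n₂/n₁ = 0.8235, so θ_c = arcsin 0.8235 = 55.43°.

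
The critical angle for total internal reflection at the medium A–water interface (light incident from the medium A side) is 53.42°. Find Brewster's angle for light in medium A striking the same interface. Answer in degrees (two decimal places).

At the critical angle sin θ_c = n₂/n₁, giving n₂/n₁ = sin 53.42° = 0.8030.
Then tan θ_B = n₂/n₁ = 0.8030, so θ_B = arctan 0.8030 = 38.77°.

θ_B ≈ 38.77°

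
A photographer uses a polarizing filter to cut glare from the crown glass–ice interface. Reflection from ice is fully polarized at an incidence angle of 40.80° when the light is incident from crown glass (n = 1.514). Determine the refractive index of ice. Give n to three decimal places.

n ≈ 1.307

Brewster's law: tan θ_B = n₂/n₁ (light incident in crown glass, refracted into ice).
n₂ = n₁ tan θ_B = 1.514 × tan 40.80° = 1.307.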